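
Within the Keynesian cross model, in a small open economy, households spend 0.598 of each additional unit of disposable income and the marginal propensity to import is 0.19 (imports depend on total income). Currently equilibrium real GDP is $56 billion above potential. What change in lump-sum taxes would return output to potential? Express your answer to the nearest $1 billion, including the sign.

Spending multiplier = 1/(1 − c + m) = 1/(1 − 0.598 + 0.19) = 1/0.592 ≈ 1.689.
Tax multiplier = −c·k = −0.598/0.592 ≈ −1.01. Need ΔY = −$56 billion, so ΔT = ΔY/(−c·k) = −(−$56 billion) × 0.592 / 0.598 ≈ +$55 billion.
The government should raise lump-sum taxes by $55 billion.

+$55 billion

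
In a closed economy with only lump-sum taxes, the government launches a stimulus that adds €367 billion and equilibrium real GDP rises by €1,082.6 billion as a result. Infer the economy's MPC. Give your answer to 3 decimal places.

0.661

Implied spending multiplier k = ΔY/ΔG = 1,082.6/367 ≈ 2.9499.
Since k = 1/(1 − MPC), MPC = 1 − 1/k = 1 − ΔG/ΔY = 1 − 367/1,082.6 ≈ 0.661.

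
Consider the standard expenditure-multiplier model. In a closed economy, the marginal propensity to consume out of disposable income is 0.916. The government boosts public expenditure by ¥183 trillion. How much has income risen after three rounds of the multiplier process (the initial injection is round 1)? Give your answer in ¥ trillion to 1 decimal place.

¥504.2 trillion

Round 1 adds ΔG = ¥183 trillion; each later round is MPC = 0.916 times the previous.
After 3 rounds: 183 + 167.628 + 153.547248 = ΔG·(1 − c^3)/(1 − c) = 183 × (1 − 0.768575296)/0.084 ≈ ¥504.2 trillion.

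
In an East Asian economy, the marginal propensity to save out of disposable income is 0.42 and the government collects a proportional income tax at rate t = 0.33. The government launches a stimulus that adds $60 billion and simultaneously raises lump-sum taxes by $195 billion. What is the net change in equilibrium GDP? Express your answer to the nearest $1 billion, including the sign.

MPC = 1 − MPS = 1 − 0.42 = 0.58.
Expenditure multiplier = 1/(1 − c(1−t)) = 1/(1 − 0.58×0.67) = 1/0.6114 ≈ 1.636.
ΔG contributes k·ΔG = (+$60 billion) / 0.6114 ≈ +$98.1 billion.
ΔT of +$195 billion changes first-round spending by −c·ΔT = −$113.1 billion, contributing k·(−c·ΔT) = (−$113.1 billion) / 0.6114 ≈ −$185 billion.
Net ΔY = k(ΔG − c·ΔT) = (−$53.1 billion) / 0.6114 ≈ −$87 billion.

−$87 billion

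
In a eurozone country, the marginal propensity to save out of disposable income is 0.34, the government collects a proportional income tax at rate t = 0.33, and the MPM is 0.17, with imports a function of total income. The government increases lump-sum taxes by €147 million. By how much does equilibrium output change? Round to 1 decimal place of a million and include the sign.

MPC = 1 − MPS = 1 − 0.34 = 0.66.
A lump-sum tax change of +€147 million shifts disposable income by −€147 million; first-round consumption changes by −c × ΔT = −0.66 × (+€147 million) = −€97.02 million.
Expenditure multiplier = 1/(1 − c(1−t) + m) = 1/(1 − 0.66×0.67 + 0.17) = 1/0.7278 ≈ 1.374.
The tax multiplier is −c × k ≈ −0.907, so ΔY = k × (−c·ΔT) = (−€97.02 million) / 0.7278 ≈ −€133.3 million.

−€133.3 million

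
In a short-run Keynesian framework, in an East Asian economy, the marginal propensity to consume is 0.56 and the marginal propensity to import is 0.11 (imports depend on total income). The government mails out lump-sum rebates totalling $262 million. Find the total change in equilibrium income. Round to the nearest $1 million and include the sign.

+$267 million

A lump-sum tax change of −$262 million shifts disposable income by +$262 million; first-round consumption changes by −c × ΔT = −0.56 × (−$262 million) = +$146.72 million.
Expenditure multiplier = 1/(1 − c + m) = 1/(1 − 0.56 + 0.11) = 1/0.55 ≈ 1.818.
The tax multiplier is −c × k ≈ −1.018, so ΔY = k × (−c·ΔT) = (+$146.72 million) / 0.55 ≈ +$267 million.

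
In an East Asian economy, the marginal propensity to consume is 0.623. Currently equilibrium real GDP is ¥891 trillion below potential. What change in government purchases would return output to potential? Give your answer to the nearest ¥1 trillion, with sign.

+¥336 trillion

Spending multiplier = 1/(1 − MPC) = 1/(1 − 0.623) = 1/0.377 ≈ 2.653.
Need ΔY = +¥891 trillion, so ΔG = ΔY/k = (+¥891 trillion) × 0.377 ≈ +¥336 trillion.
The government should increase government purchases by ¥336 trillion.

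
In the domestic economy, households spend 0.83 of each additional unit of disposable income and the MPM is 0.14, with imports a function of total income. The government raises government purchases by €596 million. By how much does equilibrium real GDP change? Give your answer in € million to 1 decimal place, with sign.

Spending multiplier = 1/(1 − c + m) = 1/(1 − 0.83 + 0.14) = 1/0.31 ≈ 3.226.
ΔY = k × ΔG = (+€596 million) / 0.31 ≈ +€1,922.6 million.

+€1,922.6 million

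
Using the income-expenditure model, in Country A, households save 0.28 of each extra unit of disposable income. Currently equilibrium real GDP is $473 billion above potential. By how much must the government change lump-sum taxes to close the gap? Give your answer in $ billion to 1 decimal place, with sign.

MPC = 1 − MPS = 1 − 0.28 = 0.72.
Spending multiplier = 1/(1 − MPC) = 1/(1 − 0.72) = 1/0.28 ≈ 3.571.
Tax multiplier = −c·k = −0.72/0.28 ≈ −2.571. Need ΔY = −$473 billion, so ΔT = ΔY/(−c·k) = −(−$473 billion) × 0.28 / 0.72 ≈ +$183.9 billion.
The government should raise lump-sum taxes by $183.9 billion.

+$183.9 billion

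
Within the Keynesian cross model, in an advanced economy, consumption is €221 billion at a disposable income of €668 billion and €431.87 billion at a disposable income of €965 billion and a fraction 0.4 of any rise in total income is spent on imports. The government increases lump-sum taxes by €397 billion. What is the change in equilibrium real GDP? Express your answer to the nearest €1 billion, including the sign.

−€409 billion

MPC = ΔC/ΔYd = (431.87 − 221)/(965 − 668) = 210.87/297 = 0.71.
A lump-sum tax change of +€397 billion shifts disposable income by −€397 billion; first-round consumption changes by −c × ΔT = −0.71 × (+€397 billion) = −€281.87 billion.
Expenditure multiplier = 1/(1 − c + m) = 1/(1 − 0.71 + 0.4) = 1/0.69 ≈ 1.449.
The tax multiplier is −c × k ≈ −1.029, so ΔY = k × (−c·ΔT) = (−€281.87 billion) / 0.69 ≈ −€409 billion.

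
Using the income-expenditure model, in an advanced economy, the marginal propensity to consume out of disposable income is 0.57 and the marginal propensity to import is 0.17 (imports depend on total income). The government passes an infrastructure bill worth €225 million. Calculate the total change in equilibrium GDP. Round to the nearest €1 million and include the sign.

Government-spending multiplier = 1/(1 − c + m) = 1/(1 − 0.57 + 0.17) = 1/0.6 ≈ 1.667.
ΔY = k × ΔG = (+€225 million) / 0.6 = +€375 million.

+€375 million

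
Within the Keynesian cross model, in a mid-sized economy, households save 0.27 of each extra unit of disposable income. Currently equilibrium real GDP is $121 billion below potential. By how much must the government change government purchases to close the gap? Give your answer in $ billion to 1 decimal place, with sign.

MPC = 1 − MPS = 1 − 0.27 = 0.73.
Spending multiplier = 1/(1 − MPC) = 1/(1 − 0.73) = 1/0.27 ≈ 3.704.
Need ΔY = +$121 billion, so ΔG = ΔY/k = (+$121 billion) × 0.27 ≈ +$32.7 billion.
The government should increase government purchases by $32.7 billion.

+$32.7 billion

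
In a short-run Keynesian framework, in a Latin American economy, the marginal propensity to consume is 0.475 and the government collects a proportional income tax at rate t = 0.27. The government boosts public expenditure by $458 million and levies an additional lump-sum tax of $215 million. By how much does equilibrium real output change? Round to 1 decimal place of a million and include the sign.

+$544.8 million

Expenditure multiplier = 1/(1 − c(1−t)) = 1/(1 − 0.475×0.73) = 1/0.65325 ≈ 1.531.
ΔG contributes k·ΔG = (+$458 million) / 0.65325 ≈ +$701.1 million.
ΔT of +$215 million changes first-round spending by −c·ΔT = −$102.125 million, contributing k·(−c·ΔT) = (−$102.125 million) / 0.65325 ≈ −$156.3 million.
Net ΔY = k(ΔG − c·ΔT) = (+$355.875 million) / 0.65325 ≈ +$544.8 million.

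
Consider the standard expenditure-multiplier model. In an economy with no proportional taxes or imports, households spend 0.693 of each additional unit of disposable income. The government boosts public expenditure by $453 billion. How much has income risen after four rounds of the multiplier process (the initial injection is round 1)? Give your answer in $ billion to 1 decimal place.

Round 1 adds ΔG = $453 billion; each later round is MPC = 0.693 times the previous.
After 4 rounds: 453 + 313.929 + 217.552797 + 150.764088321 = ΔG·(1 − c^4)/(1 − c) = 453 × (1 − 0.230639102001)/0.307 ≈ $1,135.2 billion.

$1,135.2 billion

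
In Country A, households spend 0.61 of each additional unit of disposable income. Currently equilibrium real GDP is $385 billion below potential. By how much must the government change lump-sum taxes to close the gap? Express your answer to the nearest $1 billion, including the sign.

Spending multiplier = 1/(1 − MPC) = 1/(1 − 0.61) = 1/0.39 ≈ 2.564.
Tax multiplier = −c·k = −0.61/0.39 ≈ −1.564. Need ΔY = +$385 billion, so ΔT = ΔY/(−c·k) = −(+$385 billion) × 0.39 / 0.61 ≈ −$246 billion.
The government should cut lump-sum taxes by $246 billion.

−$246 billion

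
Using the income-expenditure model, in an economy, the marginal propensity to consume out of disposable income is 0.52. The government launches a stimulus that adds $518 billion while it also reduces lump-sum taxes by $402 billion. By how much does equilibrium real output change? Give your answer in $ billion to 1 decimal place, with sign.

Expenditure multiplier = 1/(1 − MPC) = 1/(1 − 0.52) = 1/0.48 ≈ 2.083.
ΔG contributes k·ΔG = (+$518 billion) / 0.48 ≈ +$1,079.2 billion.
ΔT of −$402 billion changes first-round spending by −c·ΔT = +$209.04 billion, contributing k·(−c·ΔT) = (+$209.04 billion) / 0.48 = +$435.5 billion.
Net ΔY = k(ΔG − c·ΔT) = (+$727.04 billion) / 0.48 ≈ +$1,514.7 billion.

+$1,514.7 billion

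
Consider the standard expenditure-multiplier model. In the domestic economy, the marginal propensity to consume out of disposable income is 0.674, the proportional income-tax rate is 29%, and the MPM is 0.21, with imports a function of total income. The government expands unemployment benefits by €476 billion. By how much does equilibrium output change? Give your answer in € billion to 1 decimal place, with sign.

+€438.6 billion

The transfer change shifts disposable income by +€476 billion, so first-round consumption changes by c·ΔTR = 0.674 × (+€476 billion) = +€320.824 billion.
Expenditure multiplier = 1/(1 − c(1−t) + m) = 1/(1 − 0.674×0.71 + 0.21) = 1/0.73146 ≈ 1.367.
The transfer multiplier is c × k ≈ 0.921, so ΔY = k × (c·ΔTR) = (+€320.824 billion) / 0.73146 ≈ +€438.6 billion.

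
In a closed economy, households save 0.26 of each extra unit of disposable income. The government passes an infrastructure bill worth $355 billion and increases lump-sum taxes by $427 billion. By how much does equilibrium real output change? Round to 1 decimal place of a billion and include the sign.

MPC = 1 − MPS = 1 − 0.26 = 0.74.
Expenditure multiplier = 1/(1 − MPC) = 1/(1 − 0.74) = 1/0.26 ≈ 3.846.
ΔG contributes k·ΔG = (+$355 billion) / 0.26 ≈ +$1,365.4 billion.
ΔT of +$427 billion changes first-round spending by −c·ΔT = −$315.98 billion, contributing k·(−c·ΔT) = (−$315.98 billion) / 0.26 ≈ −$1,215.3 billion.
Net ΔY = k(ΔG − c·ΔT) = (+$39.02 billion) / 0.26 ≈ +$150.1 billion.

+$150.1 billion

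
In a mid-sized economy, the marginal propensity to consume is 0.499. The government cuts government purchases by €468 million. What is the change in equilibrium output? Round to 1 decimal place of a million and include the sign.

−€934.1 million

Spending multiplier = 1/(1 − MPC) = 1/(1 − 0.499) = 1/0.501 ≈ 1.996.
ΔY = k × ΔG = (−€468 million) / 0.501 ≈ −€934.1 million.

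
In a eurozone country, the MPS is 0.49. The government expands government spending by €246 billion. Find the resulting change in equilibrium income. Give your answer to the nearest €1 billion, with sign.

+€502 billion

MPC = 1 − MPS = 1 − 0.49 = 0.51.
Expenditure multiplier = 1/(1 − MPC) = 1/(1 − 0.51) = 1/0.49 ≈ 2.041.
ΔY = k × ΔG = (+€246 billion) / 0.49 ≈ +€502 billion.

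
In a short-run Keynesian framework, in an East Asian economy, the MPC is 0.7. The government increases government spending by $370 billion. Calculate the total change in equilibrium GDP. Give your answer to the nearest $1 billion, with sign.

+$1,233 billion

Government-spending multiplier = 1/(1 − MPC) = 1/(1 − 0.7) = 1/0.3 ≈ 3.333.
ΔY = k × ΔG = (+$370 billion) / 0.3 ≈ +$1,233 billion.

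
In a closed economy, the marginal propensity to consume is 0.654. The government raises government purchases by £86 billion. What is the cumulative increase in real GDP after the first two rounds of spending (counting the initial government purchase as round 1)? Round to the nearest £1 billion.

£142 billion

Round 1 adds ΔG = £86 billion; each later round is MPC = 0.654 times the previous.
After 2 rounds: 86 + 56.244 = ΔG·(1 − c^2)/(1 − c) = 86 × (1 − 0.427716)/0.346 ≈ £142 billion.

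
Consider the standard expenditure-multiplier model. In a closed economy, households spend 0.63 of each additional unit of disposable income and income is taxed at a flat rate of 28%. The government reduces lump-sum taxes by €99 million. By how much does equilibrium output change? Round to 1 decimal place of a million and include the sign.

+€114.1 million

A lump-sum tax change of −€99 million shifts disposable income by +€99 million; first-round consumption changes by −c × ΔT = −0.63 × (−€99 million) = +€62.37 million.
Expenditure multiplier = 1/(1 − c(1−t)) = 1/(1 − 0.63×0.72) = 1/0.5464 ≈ 1.83.
The tax multiplier is −c × k ≈ −1.153, so ΔY = k × (−c·ΔT) = (+€62.37 million) / 0.5464 ≈ +€114.1 million.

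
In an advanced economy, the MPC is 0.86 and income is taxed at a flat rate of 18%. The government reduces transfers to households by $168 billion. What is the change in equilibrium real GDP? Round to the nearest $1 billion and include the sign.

−$490 billion

The transfer change shifts disposable income by −$168 billion, so first-round consumption changes by c·ΔTR = 0.86 × (−$168 billion) = −$144.48 billion.
Expenditure multiplier = 1/(1 − c(1−t)) = 1/(1 − 0.86×0.82) = 1/0.2948 ≈ 3.392.
The transfer multiplier is c × k ≈ 2.917, so ΔY = k × (c·ΔTR) = (−$144.48 billion) / 0.2948 ≈ −$490 billion.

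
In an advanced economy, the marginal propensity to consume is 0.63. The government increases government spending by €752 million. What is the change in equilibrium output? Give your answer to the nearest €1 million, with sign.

+€2,032 million

Spending multiplier = 1/(1 − MPC) = 1/(1 − 0.63) = 1/0.37 ≈ 2.703.
ΔY = k × ΔG = (+€752 million) / 0.37 ≈ +€2,032 million.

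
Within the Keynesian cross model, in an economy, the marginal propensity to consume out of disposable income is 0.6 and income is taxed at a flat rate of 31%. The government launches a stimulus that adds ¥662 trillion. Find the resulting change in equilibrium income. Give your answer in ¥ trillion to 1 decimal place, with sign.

+¥1,129.7 trillion

Spending multiplier = 1/(1 − c(1−t)) = 1/(1 − 0.6×0.69) = 1/0.586 ≈ 1.706.
ΔY = k × ΔG = (+¥662 trillion) / 0.586 ≈ +¥1,129.7 trillion.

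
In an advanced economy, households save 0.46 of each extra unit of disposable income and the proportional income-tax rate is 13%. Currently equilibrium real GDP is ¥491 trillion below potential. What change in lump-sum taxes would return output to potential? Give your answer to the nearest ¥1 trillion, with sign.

MPC = 1 − MPS = 1 − 0.46 = 0.54.
Spending multiplier = 1/(1 − c(1−t)) = 1/(1 − 0.54×0.87) = 1/0.5302 ≈ 1.886.
Tax multiplier = −c·k = −0.54/0.5302 ≈ −1.018. Need ΔY = +¥491 trillion, so ΔT = ΔY/(−c·k) = −(+¥491 trillion) × 0.5302 / 0.54 ≈ −¥482 trillion.
The government should cut lump-sum taxes by ¥482 trillion.

−¥482 trillion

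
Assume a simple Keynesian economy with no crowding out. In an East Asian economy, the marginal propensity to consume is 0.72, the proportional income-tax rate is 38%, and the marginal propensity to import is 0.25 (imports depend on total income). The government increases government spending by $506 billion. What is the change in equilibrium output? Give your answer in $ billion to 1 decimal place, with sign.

+$629.7 billion

Expenditure multiplier = 1/(1 − c(1−t) + m) = 1/(1 − 0.72×0.62 + 0.25) = 1/0.8036 ≈ 1.244.
ΔY = k × ΔG = (+$506 billion) / 0.8036 ≈ +$629.7 billion.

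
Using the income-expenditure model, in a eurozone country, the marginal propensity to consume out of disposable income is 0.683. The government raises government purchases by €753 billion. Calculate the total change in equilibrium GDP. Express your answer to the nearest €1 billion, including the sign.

Expenditure multiplier = 1/(1 − MPC) = 1/(1 − 0.683) = 1/0.317 ≈ 3.155.
ΔY = k × ΔG = (+€753 billion) / 0.317 ≈ +€2,375 billion.

+€2,375 billion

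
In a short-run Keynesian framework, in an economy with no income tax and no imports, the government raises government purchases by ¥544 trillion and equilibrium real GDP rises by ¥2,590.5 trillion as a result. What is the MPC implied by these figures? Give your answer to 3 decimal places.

0.790

Implied spending multiplier k = ΔY/ΔG = 2,590.5/544 ≈ 4.7619.
Since k = 1/(1 − MPC), MPC = 1 − 1/k = 1 − ΔG/ΔY = 1 − 544/2,590.5 ≈ 0.790.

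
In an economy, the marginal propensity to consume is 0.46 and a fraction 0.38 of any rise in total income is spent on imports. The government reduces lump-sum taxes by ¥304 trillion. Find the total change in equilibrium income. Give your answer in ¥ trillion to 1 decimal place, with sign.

+¥152.0 trillion

A lump-sum tax change of −¥304 trillion shifts disposable income by +¥304 trillion; first-round consumption changes by −c × ΔT = −0.46 × (−¥304 trillion) = +¥139.84 trillion.
Expenditure multiplier = 1/(1 − c + m) = 1/(1 − 0.46 + 0.38) = 1/0.92 ≈ 1.087.
The tax multiplier is −c × k = −0.5, so ΔY = k × (−c·ΔT) = (+¥139.84 trillion) / 0.92 = +¥152 trillion.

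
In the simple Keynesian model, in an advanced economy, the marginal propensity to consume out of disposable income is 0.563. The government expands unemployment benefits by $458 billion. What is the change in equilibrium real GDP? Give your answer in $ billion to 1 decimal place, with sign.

The transfer change shifts disposable income by +$458 billion, so first-round consumption changes by c·ΔTR = 0.563 × (+$458 billion) = +$257.854 billion.
Expenditure multiplier = 1/(1 − MPC) = 1/(1 − 0.563) = 1/0.437 ≈ 2.288.
The transfer multiplier is c × k ≈ 1.288, so ΔY = k × (c·ΔTR) = (+$257.854 billion) / 0.437 ≈ +$590.1 billion.

+$590.1 billion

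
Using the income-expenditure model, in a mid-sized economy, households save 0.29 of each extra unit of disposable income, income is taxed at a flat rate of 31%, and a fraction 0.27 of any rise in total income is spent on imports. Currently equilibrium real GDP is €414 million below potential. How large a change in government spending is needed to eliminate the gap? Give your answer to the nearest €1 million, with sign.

MPC = 1 − MPS = 1 − 0.29 = 0.71.
Spending multiplier = 1/(1 − c(1−t) + m) = 1/(1 − 0.71×0.69 + 0.27) = 1/0.7801 ≈ 1.282.
Need ΔY = +€414 million, so ΔG = ΔY/k = (+€414 million) × 0.7801 ≈ +€323 million.
The government should increase government spending by €323 million.

+€323 million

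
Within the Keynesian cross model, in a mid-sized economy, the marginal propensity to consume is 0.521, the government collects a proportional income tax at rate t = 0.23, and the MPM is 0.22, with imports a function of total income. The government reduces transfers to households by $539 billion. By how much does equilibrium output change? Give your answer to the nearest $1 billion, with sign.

The transfer change shifts disposable income by −$539 billion, so first-round consumption changes by c·ΔTR = 0.521 × (−$539 billion) = −$280.819 billion.
Expenditure multiplier = 1/(1 − c(1−t) + m) = 1/(1 − 0.521×0.77 + 0.22) = 1/0.81883 ≈ 1.221.
The transfer multiplier is c × k ≈ 0.636, so ΔY = k × (c·ΔTR) = (−$280.819 billion) / 0.81883 ≈ −$343 billion.

−$343 billion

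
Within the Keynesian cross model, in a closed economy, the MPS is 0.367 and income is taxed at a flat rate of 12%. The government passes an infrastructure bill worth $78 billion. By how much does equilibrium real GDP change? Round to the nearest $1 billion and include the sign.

+$176 billion

MPC = 1 − MPS = 1 − 0.367 = 0.633.
Spending multiplier = 1/(1 − c(1−t)) = 1/(1 − 0.633×0.88) = 1/0.44296 ≈ 2.258.
ΔY = k × ΔG = (+$78 billion) / 0.44296 ≈ +$176 billion.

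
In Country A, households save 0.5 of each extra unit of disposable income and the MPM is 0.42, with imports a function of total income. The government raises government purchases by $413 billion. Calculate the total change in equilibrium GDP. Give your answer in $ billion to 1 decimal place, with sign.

MPC = 1 − MPS = 1 − 0.5 = 0.5.
Spending multiplier = 1/(1 − c + m) = 1/(1 − 0.5 + 0.42) = 1/0.92 ≈ 1.087.
ΔY = k × ΔG = (+$413 billion) / 0.92 ≈ +$448.9 billion.

+$448.9 billion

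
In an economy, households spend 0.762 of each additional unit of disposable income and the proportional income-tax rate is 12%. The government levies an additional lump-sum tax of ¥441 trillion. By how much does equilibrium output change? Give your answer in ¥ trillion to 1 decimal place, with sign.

A lump-sum tax change of +¥441 trillion shifts disposable income by −¥441 trillion; first-round consumption changes by −c × ΔT = −0.762 × (+¥441 trillion) = −¥336.042 trillion.
Expenditure multiplier = 1/(1 − c(1−t)) = 1/(1 − 0.762×0.88) = 1/0.32944 ≈ 3.035.
The tax multiplier is −c × k ≈ −2.313, so ΔY = k × (−c·ΔT) = (−¥336.042 trillion) / 0.32944 ≈ −¥1,020 trillion.

−¥1,020.0 trillion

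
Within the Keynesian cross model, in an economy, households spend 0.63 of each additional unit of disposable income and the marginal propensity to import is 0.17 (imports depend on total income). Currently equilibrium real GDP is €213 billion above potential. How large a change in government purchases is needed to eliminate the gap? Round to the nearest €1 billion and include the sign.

−€115 billion

Spending multiplier = 1/(1 − c + m) = 1/(1 − 0.63 + 0.17) = 1/0.54 ≈ 1.852.
Need ΔY = −€213 billion, so ΔG = ΔY/k = (−€213 billion) × 0.54 ≈ −€115 billion.
The government should cut government purchases by €115 billion.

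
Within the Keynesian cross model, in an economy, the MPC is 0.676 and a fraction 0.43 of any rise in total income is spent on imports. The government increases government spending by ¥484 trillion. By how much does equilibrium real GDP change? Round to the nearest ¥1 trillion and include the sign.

Spending multiplier = 1/(1 − c + m) = 1/(1 − 0.676 + 0.43) = 1/0.754 ≈ 1.326.
ΔY = k × ΔG = (+¥484 trillion) / 0.754 ≈ +¥642 trillion.

+¥642 trillion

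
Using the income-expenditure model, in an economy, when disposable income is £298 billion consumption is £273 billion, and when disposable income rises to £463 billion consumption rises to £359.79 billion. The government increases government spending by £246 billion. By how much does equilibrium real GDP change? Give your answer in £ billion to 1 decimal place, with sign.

+£519.0 billion

MPC = ΔC/ΔYd = (359.79 − 273)/(463 − 298) = 86.79/165 = 0.526.
Government-spending multiplier = 1/(1 − MPC) = 1/(1 − 0.526) = 1/0.474 ≈ 2.11.
ΔY = k × ΔG = (+£246 billion) / 0.474 ≈ +£519 billion.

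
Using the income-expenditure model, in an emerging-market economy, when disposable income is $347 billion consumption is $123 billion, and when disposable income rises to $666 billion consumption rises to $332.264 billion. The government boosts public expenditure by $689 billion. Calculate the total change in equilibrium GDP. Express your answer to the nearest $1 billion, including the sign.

+$2,003 billion

MPC = ΔC/ΔYd = (332.264 − 123)/(666 − 347) = 209.264/319 = 0.656.
Expenditure multiplier = 1/(1 − MPC) = 1/(1 − 0.656) = 1/0.344 ≈ 2.907.
ΔY = k × ΔG = (+$689 billion) / 0.344 ≈ +$2,003 billion.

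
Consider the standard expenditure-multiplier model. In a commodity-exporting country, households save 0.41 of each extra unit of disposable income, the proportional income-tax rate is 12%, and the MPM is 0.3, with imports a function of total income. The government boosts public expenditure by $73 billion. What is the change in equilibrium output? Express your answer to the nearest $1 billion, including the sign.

MPC = 1 − MPS = 1 − 0.41 = 0.59.
Spending multiplier = 1/(1 − c(1−t) + m) = 1/(1 − 0.59×0.88 + 0.3) = 1/0.7808 ≈ 1.281.
ΔY = k × ΔG = (+$73 billion) / 0.7808 ≈ +$93 billion.

+$93 billion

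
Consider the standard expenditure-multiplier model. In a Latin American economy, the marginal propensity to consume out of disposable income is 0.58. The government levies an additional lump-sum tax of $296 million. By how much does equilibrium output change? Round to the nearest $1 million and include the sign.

A lump-sum tax change of +$296 million shifts disposable income by −$296 million; first-round consumption changes by −c × ΔT = −0.58 × (+$296 million) = −$171.68 million.
Expenditure multiplier = 1/(1 − MPC) = 1/(1 − 0.58) = 1/0.42 ≈ 2.381.
The tax multiplier is −c × k ≈ −1.381, so ΔY = k × (−c·ΔT) = (−$171.68 million) / 0.42 ≈ −$409 million.

−$409 million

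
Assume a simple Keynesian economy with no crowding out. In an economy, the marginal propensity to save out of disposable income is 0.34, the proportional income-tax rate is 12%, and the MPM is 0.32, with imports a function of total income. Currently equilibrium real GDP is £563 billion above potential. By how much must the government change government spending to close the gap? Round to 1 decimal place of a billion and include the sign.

MPC = 1 − MPS = 1 − 0.34 = 0.66.
Spending multiplier = 1/(1 − c(1−t) + m) = 1/(1 − 0.66×0.88 + 0.32) = 1/0.7392 ≈ 1.353.
Need ΔY = −£563 billion, so ΔG = ΔY/k = (−£563 billion) × 0.7392 ≈ −£416.2 billion.
The government should cut government spending by £416.2 billion.

−£416.2 billion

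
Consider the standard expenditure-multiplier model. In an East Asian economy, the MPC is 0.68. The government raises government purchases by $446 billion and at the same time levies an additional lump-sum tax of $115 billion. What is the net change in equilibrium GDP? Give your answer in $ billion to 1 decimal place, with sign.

Expenditure multiplier = 1/(1 − MPC) = 1/(1 − 0.68) = 1/0.32 = 3.125.
ΔG contributes k·ΔG = (+$446 billion) / 0.32 ≈ +$1,393.8 billion.
ΔT of +$115 billion changes first-round spending by −c·ΔT = −$78.2 billion, contributing k·(−c·ΔT) = (−$78.2 billion) / 0.32 ≈ −$244.4 billion.
Net ΔY = k(ΔG − c·ΔT) = (+$367.8 billion) / 0.32 ≈ +$1,149.4 billion.

+$1,149.4 billion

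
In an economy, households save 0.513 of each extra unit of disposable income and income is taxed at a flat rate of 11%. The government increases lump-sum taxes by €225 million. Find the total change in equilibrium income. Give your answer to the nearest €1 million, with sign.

−€193 million

MPC = 1 − MPS = 1 − 0.513 = 0.487.
A lump-sum tax change of +€225 million shifts disposable income by −€225 million; first-round consumption changes by −c × ΔT = −0.487 × (+€225 million) = −€109.575 million.
Expenditure multiplier = 1/(1 − c(1−t)) = 1/(1 − 0.487×0.89) = 1/0.56657 ≈ 1.765.
The tax multiplier is −c × k ≈ −0.86, so ΔY = k × (−c·ΔT) = (−€109.575 million) / 0.56657 ≈ −€193 million.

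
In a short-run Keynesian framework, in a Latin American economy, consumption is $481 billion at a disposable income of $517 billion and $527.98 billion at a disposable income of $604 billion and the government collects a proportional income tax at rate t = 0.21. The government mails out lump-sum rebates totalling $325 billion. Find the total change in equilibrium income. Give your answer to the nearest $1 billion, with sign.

MPC = ΔC/ΔYd = (527.98 − 481)/(604 − 517) = 46.98/87 = 0.54.
A lump-sum tax change of −$325 billion shifts disposable income by +$325 billion; first-round consumption changes by −c × ΔT = −0.54 × (−$325 billion) = +$175.5 billion.
Expenditure multiplier = 1/(1 − c(1−t)) = 1/(1 − 0.54×0.79) = 1/0.5734 ≈ 1.744.
The tax multiplier is −c × k ≈ −0.942, so ΔY = k × (−c·ΔT) = (+$175.5 billion) / 0.5734 ≈ +$306 billion.

+$306 billion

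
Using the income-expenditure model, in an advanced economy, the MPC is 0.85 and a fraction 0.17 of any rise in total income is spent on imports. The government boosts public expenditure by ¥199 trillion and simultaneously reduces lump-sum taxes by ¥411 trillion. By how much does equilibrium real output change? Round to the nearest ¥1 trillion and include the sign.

Expenditure multiplier = 1/(1 − c + m) = 1/(1 − 0.85 + 0.17) = 1/0.32 = 3.125.
ΔG contributes k·ΔG = (+¥199 trillion) / 0.32 ≈ +¥621.9 trillion.
ΔT of −¥411 trillion changes first-round spending by −c·ΔT = +¥349.35 trillion, contributing k·(−c·ΔT) = (+¥349.35 trillion) / 0.32 ≈ +¥1,091.7 trillion.
Net ΔY = k(ΔG − c·ΔT) = (+¥548.35 trillion) / 0.32 ≈ +¥1,714 trillion.

+¥1,714 trillion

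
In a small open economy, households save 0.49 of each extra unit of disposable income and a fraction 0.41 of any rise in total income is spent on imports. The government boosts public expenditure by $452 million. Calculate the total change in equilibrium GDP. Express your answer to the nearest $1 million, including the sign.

MPC = 1 − MPS = 1 − 0.49 = 0.51.
Expenditure multiplier = 1/(1 − c + m) = 1/(1 − 0.51 + 0.41) = 1/0.9 ≈ 1.111.
ΔY = k × ΔG = (+$452 million) / 0.9 ≈ +$502 million.

+$502 million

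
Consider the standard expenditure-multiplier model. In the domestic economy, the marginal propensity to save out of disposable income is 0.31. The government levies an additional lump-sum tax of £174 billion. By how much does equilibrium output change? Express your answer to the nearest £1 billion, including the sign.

−£387 billion

MPC = 1 − MPS = 1 − 0.31 = 0.69.
A lump-sum tax change of +£174 billion shifts disposable income by −£174 billion; first-round consumption changes by −c × ΔT = −0.69 × (+£174 billion) = −£120.06 billion.
Expenditure multiplier = 1/(1 − MPC) = 1/(1 − 0.69) = 1/0.31 ≈ 3.226.
The tax multiplier is −c × k ≈ −2.226, so ΔY = k × (−c·ΔT) = (−£120.06 billion) / 0.31 ≈ −£387 billion.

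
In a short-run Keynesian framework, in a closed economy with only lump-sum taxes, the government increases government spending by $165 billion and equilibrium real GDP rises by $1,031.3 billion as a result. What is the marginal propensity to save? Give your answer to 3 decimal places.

0.160

Implied spending multiplier k = ΔY/ΔG = 1,031.3/165 ≈ 6.2503.
Since k = 1/(1 − MPC), MPC = 1 − 1/k = 1 − ΔG/ΔY = 1 − 165/1,031.3 ≈ 0.840.
MPS = 1 − MPC = 0.160.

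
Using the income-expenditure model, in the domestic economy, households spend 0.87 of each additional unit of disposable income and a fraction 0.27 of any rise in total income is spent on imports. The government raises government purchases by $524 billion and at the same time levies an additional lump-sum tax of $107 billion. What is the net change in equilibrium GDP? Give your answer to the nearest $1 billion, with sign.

+$1,077 billion

Expenditure multiplier = 1/(1 − c + m) = 1/(1 − 0.87 + 0.27) = 1/0.4 = 2.5.
ΔG contributes k·ΔG = (+$524 billion) / 0.4 = +$1,310 billion.
ΔT of +$107 billion changes first-round spending by −c·ΔT = −$93.09 billion, contributing k·(−c·ΔT) = (−$93.09 billion) / 0.4 ≈ −$232.7 billion.
Net ΔY = k(ΔG − c·ΔT) = (+$430.91 billion) / 0.4 ≈ +$1,077 billion.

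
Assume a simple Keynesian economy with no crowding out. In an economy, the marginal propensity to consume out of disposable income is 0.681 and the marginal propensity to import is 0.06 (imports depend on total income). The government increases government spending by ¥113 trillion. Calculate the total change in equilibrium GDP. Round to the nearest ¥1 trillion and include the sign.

Spending multiplier = 1/(1 − c + m) = 1/(1 − 0.681 + 0.06) = 1/0.379 ≈ 2.639.
ΔY = k × ΔG = (+¥113 trillion) / 0.379 ≈ +¥298 trillion.

+¥298 trillion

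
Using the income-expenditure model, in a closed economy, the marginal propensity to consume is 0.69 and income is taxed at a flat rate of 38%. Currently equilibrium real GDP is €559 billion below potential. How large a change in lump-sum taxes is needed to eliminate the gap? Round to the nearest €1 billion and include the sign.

Spending multiplier = 1/(1 − c(1−t)) = 1/(1 − 0.69×0.62) = 1/0.5722 ≈ 1.748.
Tax multiplier = −c·k = −0.69/0.5722 ≈ −1.206. Need ΔY = +€559 billion, so ΔT = ΔY/(−c·k) = −(+€559 billion) × 0.5722 / 0.69 ≈ −€464 billion.
The government should cut lump-sum taxes by €464 billion.

−€464 billion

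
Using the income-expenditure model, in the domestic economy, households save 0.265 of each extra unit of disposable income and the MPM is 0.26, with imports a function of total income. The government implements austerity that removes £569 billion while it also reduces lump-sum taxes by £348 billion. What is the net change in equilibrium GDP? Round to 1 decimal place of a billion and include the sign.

MPC = 1 − MPS = 1 − 0.265 = 0.735.
Expenditure multiplier = 1/(1 − c + m) = 1/(1 − 0.735 + 0.26) = 1/0.525 ≈ 1.905.
ΔG contributes k·ΔG = (−£569 billion) / 0.525 ≈ −£1,083.8 billion.
ΔT of −£348 billion changes first-round spending by −c·ΔT = +£255.78 billion, contributing k·(−c·ΔT) = (+£255.78 billion) / 0.525 = +£487.2 billion.
Net ΔY = k(ΔG − c·ΔT) = (−£313.22 billion) / 0.525 ≈ −£596.6 billion.

−£596.6 billion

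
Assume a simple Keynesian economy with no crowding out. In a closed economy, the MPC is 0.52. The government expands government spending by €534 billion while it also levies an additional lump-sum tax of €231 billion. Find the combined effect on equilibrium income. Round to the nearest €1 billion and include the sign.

Expenditure multiplier = 1/(1 − MPC) = 1/(1 − 0.52) = 1/0.48 ≈ 2.083.
ΔG contributes k·ΔG = (+€534 billion) / 0.48 = +€1,112.5 billion.
ΔT of +€231 billion changes first-round spending by −c·ΔT = −€120.12 billion, contributing k·(−c·ΔT) = (−€120.12 billion) / 0.48 ≈ −€250.3 billion.
Net ΔY = k(ΔG − c·ΔT) = (+€413.88 billion) / 0.48 ≈ +€862 billion.

+€862 billion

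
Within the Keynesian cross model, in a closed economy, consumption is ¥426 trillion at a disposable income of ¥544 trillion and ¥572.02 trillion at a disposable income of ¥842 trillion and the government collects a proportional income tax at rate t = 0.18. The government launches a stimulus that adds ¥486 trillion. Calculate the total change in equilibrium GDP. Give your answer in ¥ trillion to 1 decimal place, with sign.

+¥812.4 trillion

MPC = ΔC/ΔYd = (572.02 − 426)/(842 − 544) = 146.02/298 = 0.49.
Government-spending multiplier = 1/(1 − c(1−t)) = 1/(1 − 0.49×0.82) = 1/0.5982 ≈ 1.672.
ΔY = k × ΔG = (+¥486 trillion) / 0.5982 ≈ +¥812.4 trillion.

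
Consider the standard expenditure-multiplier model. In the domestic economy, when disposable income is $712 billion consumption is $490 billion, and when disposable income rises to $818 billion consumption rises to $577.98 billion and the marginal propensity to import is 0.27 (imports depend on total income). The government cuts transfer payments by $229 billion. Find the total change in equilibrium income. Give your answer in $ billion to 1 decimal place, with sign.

MPC = ΔC/ΔYd = (577.98 − 490)/(818 − 712) = 87.98/106 = 0.83.
The transfer change shifts disposable income by −$229 billion, so first-round consumption changes by c·ΔTR = 0.83 × (−$229 billion) = −$190.07 billion.
Expenditure multiplier = 1/(1 − c + m) = 1/(1 − 0.83 + 0.27) = 1/0.44 ≈ 2.273.
The transfer multiplier is c × k ≈ 1.886, so ΔY = k × (c·ΔTR) = (−$190.07 billion) / 0.44 ≈ −$432 billion.

−$432.0 billion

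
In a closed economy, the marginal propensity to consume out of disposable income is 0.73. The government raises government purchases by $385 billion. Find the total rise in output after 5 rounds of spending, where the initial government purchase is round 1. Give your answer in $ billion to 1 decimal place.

$1,130.3 billion

Round 1 adds ΔG = $385 billion; each later round is MPC = 0.73 times the previous.
After 5 rounds: 385 + 281.05 + 205.1665 + 149.771545 + 109.33322785 = ΔG·(1 − c^5)/(1 − c) = 385 × (1 − 0.2073071593)/0.27 ≈ $1,130.3 billion.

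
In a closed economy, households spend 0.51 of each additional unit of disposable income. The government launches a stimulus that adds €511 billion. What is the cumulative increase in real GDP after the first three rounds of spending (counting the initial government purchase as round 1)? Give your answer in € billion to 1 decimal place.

Round 1 adds ΔG = €511 billion; each later round is MPC = 0.51 times the previous.
After 3 rounds: 511 + 260.61 + 132.9111 = ΔG·(1 − c^3)/(1 − c) = 511 × (1 − 0.132651)/0.49 ≈ €904.5 billion.

€904.5 billion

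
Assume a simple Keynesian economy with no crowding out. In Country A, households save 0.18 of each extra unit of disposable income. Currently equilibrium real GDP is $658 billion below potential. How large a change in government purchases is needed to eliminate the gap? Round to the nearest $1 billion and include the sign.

+$118 billion

MPC = 1 − MPS = 1 − 0.18 = 0.82.
Spending multiplier = 1/(1 − MPC) = 1/(1 − 0.82) = 1/0.18 ≈ 5.556.
Need ΔY = +$658 billion, so ΔG = ΔY/k = (+$658 billion) × 0.18 ≈ +$118 billion.
The government should increase government purchases by $118 billion.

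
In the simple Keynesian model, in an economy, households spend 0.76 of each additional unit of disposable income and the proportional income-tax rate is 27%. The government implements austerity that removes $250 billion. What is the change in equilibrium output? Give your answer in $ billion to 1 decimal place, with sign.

−$561.5 billion

Government-spending multiplier = 1/(1 − c(1−t)) = 1/(1 − 0.76×0.73) = 1/0.4452 ≈ 2.246.
ΔY = k × ΔG = (−$250 billion) / 0.4452 ≈ −$561.5 billion.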